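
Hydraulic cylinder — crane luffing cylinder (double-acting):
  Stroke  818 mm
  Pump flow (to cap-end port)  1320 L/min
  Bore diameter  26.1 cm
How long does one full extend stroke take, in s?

Cap-side area A_cap = π/4 × (26.1 cm)² = 535.0 cm^2
Swept volume V = A × L; t = V / Q = A·L / Q

t ≈ 1.99 s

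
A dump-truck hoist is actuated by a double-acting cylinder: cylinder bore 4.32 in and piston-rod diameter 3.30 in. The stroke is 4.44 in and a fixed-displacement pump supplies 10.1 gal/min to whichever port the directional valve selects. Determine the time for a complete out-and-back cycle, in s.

Cap-side area A_cap = π/4 × (4.32 in)² = 14.66 in^2
Rod-side annular area A_ann = π/4 × (4.32² − 3.30²) = 6.104 in^2
t_ext = A_cap·L/Q = 1.674 s
t_ret = A_ann·L/Q = 0.6970 s
t_cycle = t_ext + t_ret

t ≈ 2.37 s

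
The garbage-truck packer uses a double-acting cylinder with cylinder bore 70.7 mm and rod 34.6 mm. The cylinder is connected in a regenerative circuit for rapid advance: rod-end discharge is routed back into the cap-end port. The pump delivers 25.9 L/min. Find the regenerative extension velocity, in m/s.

v ≈ 0.459 m/s

In regeneration the rod-end outflow joins the pump flow into the cap end, so the net volume the pump must supply per unit advance equals the rod cross-section area.
Rod cross-section A_rod = π/4 × (34.6 mm)² = 940.2 mm^2
v = Q_pump / A_rod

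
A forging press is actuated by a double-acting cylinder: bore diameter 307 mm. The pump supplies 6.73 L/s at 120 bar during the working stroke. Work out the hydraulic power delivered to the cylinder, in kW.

W ≈ 80.8 kW

Hydraulic power = P × Q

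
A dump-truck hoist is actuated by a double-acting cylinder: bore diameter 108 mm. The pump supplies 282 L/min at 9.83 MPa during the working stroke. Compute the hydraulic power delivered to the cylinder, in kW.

W ≈ 46.2 kW

Hydraulic power = P × Q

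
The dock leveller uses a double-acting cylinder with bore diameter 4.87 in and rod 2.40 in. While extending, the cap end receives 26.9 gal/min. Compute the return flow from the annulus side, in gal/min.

Q_out ≈ 20.4 gal/min

Cap-side area A_cap = π/4 × (4.87 in)² = 18.63 in^2
Rod-side annular area A_ann = π/4 × (4.87² − 2.40²) = 14.10 in^2
Piston speed v = Q_in/A_cap; rod-end outflow Q_out = v × A_ann = Q_in × A_ann/A_cap.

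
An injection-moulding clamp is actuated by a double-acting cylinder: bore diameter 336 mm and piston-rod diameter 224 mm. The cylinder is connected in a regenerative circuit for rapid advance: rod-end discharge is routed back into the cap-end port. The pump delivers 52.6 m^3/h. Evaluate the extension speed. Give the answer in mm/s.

v ≈ 371 mm/s

In regeneration the rod-end outflow joins the pump flow into the cap end, so the net volume the pump must supply per unit advance equals the rod cross-section area.
Rod cross-section A_rod = π/4 × (224 mm)² = 39410 mm^2
v = Q_pump / A_rod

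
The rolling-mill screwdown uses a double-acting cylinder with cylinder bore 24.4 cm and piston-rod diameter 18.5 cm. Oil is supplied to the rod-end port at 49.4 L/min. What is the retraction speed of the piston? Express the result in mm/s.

v ≈ 41.4 mm/s

Rod-side annular area A_ann = π/4 × (24.4² − 18.5²) = 198.8 cm^2
Flow into the rod-end port fills the annular volume.
v = Q / A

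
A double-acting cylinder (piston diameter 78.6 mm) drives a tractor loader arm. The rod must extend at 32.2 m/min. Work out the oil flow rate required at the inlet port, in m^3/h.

Cap-side area A_cap = π/4 × (78.6 mm)² = 4852 mm^2
Q = A × v

Q ≈ 9.37 m^3/h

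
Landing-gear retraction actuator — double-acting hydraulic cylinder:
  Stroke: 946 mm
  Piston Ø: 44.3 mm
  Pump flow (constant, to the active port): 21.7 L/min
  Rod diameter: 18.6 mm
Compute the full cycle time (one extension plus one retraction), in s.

Cap-side area A_cap = π/4 × (44.3 mm)² = 1541 mm^2
Rod-side annular area A_ann = π/4 × (44.3² − 18.6²) = 1270 mm^2
t_ext = A_cap·L/Q = 4.032 s
t_ret = A_ann·L/Q = 3.321 s
t_cycle = t_ext + t_ret

t ≈ 7.35 s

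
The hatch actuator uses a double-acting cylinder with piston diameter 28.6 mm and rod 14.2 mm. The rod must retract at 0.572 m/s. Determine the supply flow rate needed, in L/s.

Rod-side annular area A_ann = π/4 × (28.6² − 14.2²) = 484.1 mm^2
Q = A × v

Q ≈ 0.277 L/s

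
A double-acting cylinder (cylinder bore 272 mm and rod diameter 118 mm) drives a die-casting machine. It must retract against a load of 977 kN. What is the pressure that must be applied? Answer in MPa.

Rod-side annular area A_ann = π/4 × (272² − 118²) = 47170 mm^2
Retraction: pressure acts on the annular area.
P = F / A = 977 kN / A

P ≈ 20.7 MPa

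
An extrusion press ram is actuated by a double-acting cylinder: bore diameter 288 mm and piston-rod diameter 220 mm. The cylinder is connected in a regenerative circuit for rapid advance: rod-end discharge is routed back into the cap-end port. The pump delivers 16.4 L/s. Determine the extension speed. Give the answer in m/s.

v ≈ 0.431 m/s

In regeneration the rod-end outflow joins the pump flow into the cap end, so the net volume the pump must supply per unit advance equals the rod cross-section area.
Rod cross-section A_rod = π/4 × (220 mm)² = 38010 mm^2
v = Q_pump / A_rod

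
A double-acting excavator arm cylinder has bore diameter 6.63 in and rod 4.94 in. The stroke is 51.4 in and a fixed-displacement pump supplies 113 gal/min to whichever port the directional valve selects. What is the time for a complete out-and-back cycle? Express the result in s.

Cap-side area A_cap = π/4 × (6.63 in)² = 34.52 in^2
Rod-side annular area A_ann = π/4 × (6.63² − 4.94²) = 15.36 in^2
t_ext = A_cap·L/Q = 4.079 s
t_ret = A_ann·L/Q = 1.814 s
t_cycle = t_ext + t_ret

t ≈ 5.89 s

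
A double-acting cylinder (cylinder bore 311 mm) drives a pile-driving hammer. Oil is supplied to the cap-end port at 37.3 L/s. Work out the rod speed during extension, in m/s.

v ≈ 0.491 m/s

Cap-side area A_cap = π/4 × (311 mm)² = 75960 mm^2
v = Q / A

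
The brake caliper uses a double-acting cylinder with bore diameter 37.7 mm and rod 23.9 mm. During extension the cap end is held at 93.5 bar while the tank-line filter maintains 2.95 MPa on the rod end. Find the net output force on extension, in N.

Cap-side area A_cap = π/4 × (37.7 mm)² = 1116 mm^2
Rod-side annular area A_ann = π/4 × (37.7² − 23.9²) = 667.7 mm^2
Net thrust = P_cap·A_cap − P_rod·A_ann = 10440 N − 1970 N

F ≈ 8470 N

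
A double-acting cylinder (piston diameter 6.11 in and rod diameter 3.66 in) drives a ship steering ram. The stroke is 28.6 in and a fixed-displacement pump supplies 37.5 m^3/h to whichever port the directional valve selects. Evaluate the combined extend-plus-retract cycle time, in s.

t ≈ 2.17 s

Cap-side area A_cap = π/4 × (6.11 in)² = 29.32 in^2
Rod-side annular area A_ann = π/4 × (6.11² − 3.66²) = 18.80 in^2
t_ext = A_cap·L/Q = 1.319 s
t_ret = A_ann·L/Q = 0.8458 s
t_cycle = t_ext + t_ret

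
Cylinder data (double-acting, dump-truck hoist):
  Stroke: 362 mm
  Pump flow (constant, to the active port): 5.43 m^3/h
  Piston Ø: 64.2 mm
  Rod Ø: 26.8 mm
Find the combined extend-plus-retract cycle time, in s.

t ≈ 1.42 s

Cap-side area A_cap = π/4 × (64.2 mm)² = 3237 mm^2
Rod-side annular area A_ann = π/4 × (64.2² − 26.8²) = 2673 mm^2
t_ext = A_cap·L/Q = 0.7769 s
t_ret = A_ann·L/Q = 0.6415 s
t_cycle = t_ext + t_ret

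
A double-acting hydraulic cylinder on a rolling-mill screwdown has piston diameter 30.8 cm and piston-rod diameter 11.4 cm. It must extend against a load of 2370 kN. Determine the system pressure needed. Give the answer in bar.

Cap-side area A_cap = π/4 × (30.8 cm)² = 745.1 cm^2
P = F / A = 2370 kN / A

P ≈ 318 bar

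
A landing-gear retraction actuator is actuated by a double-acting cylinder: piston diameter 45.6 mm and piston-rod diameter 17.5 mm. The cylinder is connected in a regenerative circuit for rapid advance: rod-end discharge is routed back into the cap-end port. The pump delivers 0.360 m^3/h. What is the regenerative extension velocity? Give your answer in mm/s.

In regeneration the rod-end outflow joins the pump flow into the cap end, so the net volume the pump must supply per unit advance equals the rod cross-section area.
Rod cross-section A_rod = π/4 × (17.5 mm)² = 240.5 mm^2
v = Q_pump / A_rod

v ≈ 416 mm/s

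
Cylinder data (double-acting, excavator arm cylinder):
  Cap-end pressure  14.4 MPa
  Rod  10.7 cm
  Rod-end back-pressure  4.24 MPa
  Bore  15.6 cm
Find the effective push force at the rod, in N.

F ≈ 2.32e5 N

Cap-side area A_cap = π/4 × (15.6 cm)² = 191.1 cm^2
Rod-side annular area A_ann = π/4 × (15.6² − 10.7²) = 101.2 cm^2
Net thrust = P_cap·A_cap − P_rod·A_ann = 2.752e5 N − 42910 N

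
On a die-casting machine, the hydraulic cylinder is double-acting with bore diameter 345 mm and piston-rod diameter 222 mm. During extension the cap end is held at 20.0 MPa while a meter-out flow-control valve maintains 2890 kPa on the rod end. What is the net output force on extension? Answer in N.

F ≈ 1.71e6 N

Cap-side area A_cap = π/4 × (345 mm)² = 93480 mm^2
Rod-side annular area A_ann = π/4 × (345² − 222²) = 54770 mm^2
Net thrust = P_cap·A_cap − P_rod·A_ann = 1.870e6 N − 1.583e5 N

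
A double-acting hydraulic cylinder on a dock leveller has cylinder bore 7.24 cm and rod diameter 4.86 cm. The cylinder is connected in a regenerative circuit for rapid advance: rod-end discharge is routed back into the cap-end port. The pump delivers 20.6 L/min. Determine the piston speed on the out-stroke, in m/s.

v ≈ 0.185 m/s

In regeneration the rod-end outflow joins the pump flow into the cap end, so the net volume the pump must supply per unit advance equals the rod cross-section area.
Rod cross-section A_rod = π/4 × (4.86 cm)² = 18.55 cm^2
v = Q_pump / A_rod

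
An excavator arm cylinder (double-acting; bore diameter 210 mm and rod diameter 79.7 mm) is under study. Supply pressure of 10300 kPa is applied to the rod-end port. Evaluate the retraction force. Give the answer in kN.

F ≈ 305 kN

Rod-side annular area A_ann = π/4 × (210² − 79.7²) = 29650 mm^2
On retraction the pressure acts on the annular area (bore minus rod).
F = P × A_ann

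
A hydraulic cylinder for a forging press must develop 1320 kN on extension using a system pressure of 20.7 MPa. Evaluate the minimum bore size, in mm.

D ≈ 285 mm

Extension force acts on the full piston face: F = P × (π/4)D².
D = √(4F / (πP)) = √(4 × 1320 kN / (π × 20.7 MPa))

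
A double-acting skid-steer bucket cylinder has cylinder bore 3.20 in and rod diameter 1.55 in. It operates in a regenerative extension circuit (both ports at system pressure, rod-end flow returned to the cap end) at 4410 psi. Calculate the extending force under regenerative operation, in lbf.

F ≈ 8320 lbf

With equal pressure on both faces, forces on the annular region cancel; the net push is pressure × rod cross-section.
Rod cross-section A_rod = π/4 × (1.55 in)² = 1.887 in^2
F = P × A_rod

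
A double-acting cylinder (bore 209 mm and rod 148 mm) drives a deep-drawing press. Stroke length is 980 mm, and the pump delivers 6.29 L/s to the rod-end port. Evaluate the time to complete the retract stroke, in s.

t ≈ 2.66 s

Rod-side annular area A_ann = π/4 × (209² − 148²) = 17100 mm^2
Swept volume V = A × L; t = V / Q = A·L / Q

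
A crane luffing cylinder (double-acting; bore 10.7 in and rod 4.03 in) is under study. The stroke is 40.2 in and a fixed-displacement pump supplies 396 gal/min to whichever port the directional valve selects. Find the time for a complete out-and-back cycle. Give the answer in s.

Cap-side area A_cap = π/4 × (10.7 in)² = 89.92 in^2
Rod-side annular area A_ann = π/4 × (10.7² − 4.03²) = 77.16 in^2
t_ext = A_cap·L/Q = 2.371 s
t_ret = A_ann·L/Q = 2.035 s
t_cycle = t_ext + t_ret

t ≈ 4.41 s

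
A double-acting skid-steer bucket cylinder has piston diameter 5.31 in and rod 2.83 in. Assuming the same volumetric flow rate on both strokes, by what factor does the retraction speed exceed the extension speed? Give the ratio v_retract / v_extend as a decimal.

v_ret/v_ext ≈ 1.40

Cap-side area A_cap = π/4 × (5.31 in)² = 22.15 in^2
Rod-side annular area A_ann = π/4 × (5.31² − 2.83²) = 15.85 in^2
For equal Q, v ∝ 1/A, so v_ret/v_ext = A_cap/A_ann.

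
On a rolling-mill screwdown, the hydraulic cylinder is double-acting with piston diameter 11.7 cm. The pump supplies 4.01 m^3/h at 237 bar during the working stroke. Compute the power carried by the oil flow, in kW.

W ≈ 26.4 kW

Hydraulic power = P × Q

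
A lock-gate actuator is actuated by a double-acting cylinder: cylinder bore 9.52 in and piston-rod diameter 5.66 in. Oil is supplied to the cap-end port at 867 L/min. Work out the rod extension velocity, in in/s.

Cap-side area A_cap = π/4 × (9.52 in)² = 71.18 in^2
v = Q / A

v ≈ 12.4 in/s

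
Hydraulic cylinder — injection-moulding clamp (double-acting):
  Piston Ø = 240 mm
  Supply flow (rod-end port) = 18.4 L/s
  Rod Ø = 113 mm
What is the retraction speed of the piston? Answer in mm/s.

Rod-side annular area A_ann = π/4 × (240² − 113²) = 35210 mm^2
Flow into the rod-end port fills the annular volume.
v = Q / A

v ≈ 523 mm/s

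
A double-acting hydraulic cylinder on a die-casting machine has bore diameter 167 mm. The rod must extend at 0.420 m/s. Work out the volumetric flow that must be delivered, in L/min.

Q ≈ 552 L/min

Cap-side area A_cap = π/4 × (167 mm)² = 21900 mm^2
Q = A × v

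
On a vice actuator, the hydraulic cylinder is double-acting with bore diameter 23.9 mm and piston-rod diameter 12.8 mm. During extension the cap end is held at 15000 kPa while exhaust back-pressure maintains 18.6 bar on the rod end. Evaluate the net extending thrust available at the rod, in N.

F ≈ 6130 N

Cap-side area A_cap = π/4 × (23.9 mm)² = 448.6 mm^2
Rod-side annular area A_ann = π/4 × (23.9² − 12.8²) = 319.9 mm^2
Net thrust = P_cap·A_cap − P_rod·A_ann = 6729 N − 595.1 N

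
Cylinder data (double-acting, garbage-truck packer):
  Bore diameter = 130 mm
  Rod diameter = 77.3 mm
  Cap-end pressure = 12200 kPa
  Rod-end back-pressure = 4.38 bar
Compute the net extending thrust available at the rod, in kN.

F ≈ 158 kN

Cap-side area A_cap = π/4 × (130 mm)² = 13270 mm^2
Rod-side annular area A_ann = π/4 × (130² − 77.3²) = 8580 mm^2
Net thrust = P_cap·A_cap − P_rod·A_ann = 161.9 kN − 3.758 kN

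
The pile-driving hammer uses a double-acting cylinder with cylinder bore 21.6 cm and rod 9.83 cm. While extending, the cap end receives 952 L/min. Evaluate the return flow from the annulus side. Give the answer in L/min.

Cap-side area A_cap = π/4 × (21.6 cm)² = 366.4 cm^2
Rod-side annular area A_ann = π/4 × (21.6² − 9.83²) = 290.5 cm^2
Piston speed v = Q_in/A_cap; rod-end outflow Q_out = v × A_ann = Q_in × A_ann/A_cap.

Q_out ≈ 755 L/min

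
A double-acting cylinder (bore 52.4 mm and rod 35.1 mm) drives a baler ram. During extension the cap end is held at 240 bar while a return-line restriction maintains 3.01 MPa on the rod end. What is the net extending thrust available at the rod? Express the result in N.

Cap-side area A_cap = π/4 × (52.4 mm)² = 2157 mm^2
Rod-side annular area A_ann = π/4 × (52.4² − 35.1²) = 1189 mm^2
Net thrust = P_cap·A_cap − P_rod·A_ann = 51760 N − 3579 N

F ≈ 48200 N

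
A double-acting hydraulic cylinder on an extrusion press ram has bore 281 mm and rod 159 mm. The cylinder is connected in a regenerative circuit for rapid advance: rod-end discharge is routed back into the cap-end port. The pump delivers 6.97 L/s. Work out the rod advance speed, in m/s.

v ≈ 0.351 m/s

In regeneration the rod-end outflow joins the pump flow into the cap end, so the net volume the pump must supply per unit advance equals the rod cross-section area.
Rod cross-section A_rod = π/4 × (159 mm)² = 19860 mm^2
v = Q_pump / A_rod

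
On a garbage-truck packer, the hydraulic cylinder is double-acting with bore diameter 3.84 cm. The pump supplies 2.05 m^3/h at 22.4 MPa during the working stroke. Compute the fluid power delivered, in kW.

Hydraulic power = P × Q

W ≈ 12.8 kW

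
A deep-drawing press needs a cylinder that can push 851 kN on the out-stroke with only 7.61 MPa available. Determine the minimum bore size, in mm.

Extension force acts on the full piston face: F = P × (π/4)D².
D = √(4F / (πP)) = √(4 × 851 kN / (π × 7.61 MPa))

D ≈ 377 mm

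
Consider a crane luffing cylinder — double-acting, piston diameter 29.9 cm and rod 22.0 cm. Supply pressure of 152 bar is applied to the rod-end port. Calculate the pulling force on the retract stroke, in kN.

F ≈ 489 kN

Rod-side annular area A_ann = π/4 × (29.9² − 22.0²) = 322.0 cm^2
On retraction the pressure acts on the annular area (bore minus rod).
F = P × A_ann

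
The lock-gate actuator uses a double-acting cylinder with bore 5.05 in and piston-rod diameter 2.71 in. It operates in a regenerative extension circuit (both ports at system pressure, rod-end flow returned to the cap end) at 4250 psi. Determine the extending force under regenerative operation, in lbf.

F ≈ 24500 lbf

With equal pressure on both faces, forces on the annular region cancel; the net push is pressure × rod cross-section.
Rod cross-section A_rod = π/4 × (2.71 in)² = 5.768 in^2
F = P × A_rod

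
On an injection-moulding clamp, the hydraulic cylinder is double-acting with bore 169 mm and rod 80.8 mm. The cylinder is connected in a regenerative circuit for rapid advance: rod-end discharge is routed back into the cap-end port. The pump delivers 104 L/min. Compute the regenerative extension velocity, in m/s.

In regeneration the rod-end outflow joins the pump flow into the cap end, so the net volume the pump must supply per unit advance equals the rod cross-section area.
Rod cross-section A_rod = π/4 × (80.8 mm)² = 5128 mm^2
v = Q_pump / A_rod

v ≈ 0.338 m/s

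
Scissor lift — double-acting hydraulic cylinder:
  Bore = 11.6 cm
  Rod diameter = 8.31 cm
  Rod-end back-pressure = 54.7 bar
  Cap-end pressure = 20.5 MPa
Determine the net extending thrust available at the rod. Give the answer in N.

F ≈ 1.89e5 N

Cap-side area A_cap = π/4 × (11.6 cm)² = 105.7 cm^2
Rod-side annular area A_ann = π/4 × (11.6² − 8.31²) = 51.45 cm^2
Net thrust = P_cap·A_cap − P_rod·A_ann = 2.167e5 N − 28140 N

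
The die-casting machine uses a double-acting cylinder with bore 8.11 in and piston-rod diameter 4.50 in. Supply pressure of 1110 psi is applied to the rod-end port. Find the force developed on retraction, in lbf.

Rod-side annular area A_ann = π/4 × (8.11² − 4.50²) = 35.75 in^2
On retraction the pressure acts on the annular area (bore minus rod).
F = P × A_ann

F ≈ 39700 lbf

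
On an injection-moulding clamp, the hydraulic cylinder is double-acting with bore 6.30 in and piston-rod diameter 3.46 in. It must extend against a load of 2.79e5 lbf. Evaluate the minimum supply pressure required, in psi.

P ≈ 8950 psi

Cap-side area A_cap = π/4 × (6.30 in)² = 31.17 in^2
P = F / A = 2.79e5 lbf / A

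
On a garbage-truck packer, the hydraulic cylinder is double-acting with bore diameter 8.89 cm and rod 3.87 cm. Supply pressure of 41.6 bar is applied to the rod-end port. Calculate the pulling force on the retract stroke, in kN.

Rod-side annular area A_ann = π/4 × (8.89² − 3.87²) = 50.31 cm^2
On retraction the pressure acts on the annular area (bore minus rod).
F = P × A_ann

F ≈ 20.9 kN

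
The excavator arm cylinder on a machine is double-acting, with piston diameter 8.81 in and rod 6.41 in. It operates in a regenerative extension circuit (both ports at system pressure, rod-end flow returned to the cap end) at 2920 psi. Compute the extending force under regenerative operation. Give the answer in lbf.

With equal pressure on both faces, forces on the annular region cancel; the net push is pressure × rod cross-section.
Rod cross-section A_rod = π/4 × (6.41 in)² = 32.27 in^2
F = P × A_rod

F ≈ 94200 lbf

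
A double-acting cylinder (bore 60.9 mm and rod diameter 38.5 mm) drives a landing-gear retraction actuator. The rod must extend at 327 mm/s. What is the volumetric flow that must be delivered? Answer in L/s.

Cap-side area A_cap = π/4 × (60.9 mm)² = 2913 mm^2
Q = A × v

Q ≈ 0.953 L/s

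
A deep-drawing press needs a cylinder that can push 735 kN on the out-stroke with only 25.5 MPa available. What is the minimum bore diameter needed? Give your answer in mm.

D ≈ 192 mm

Extension force acts on the full piston face: F = P × (π/4)D².
D = √(4F / (πP)) = √(4 × 735 kN / (π × 25.5 MPa))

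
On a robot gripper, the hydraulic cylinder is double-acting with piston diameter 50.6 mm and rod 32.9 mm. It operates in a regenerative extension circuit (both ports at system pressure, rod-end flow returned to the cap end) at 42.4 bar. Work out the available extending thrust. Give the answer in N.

With equal pressure on both faces, forces on the annular region cancel; the net push is pressure × rod cross-section.
Rod cross-section A_rod = π/4 × (32.9 mm)² = 850.1 mm^2
F = P × A_rod

F ≈ 3600 N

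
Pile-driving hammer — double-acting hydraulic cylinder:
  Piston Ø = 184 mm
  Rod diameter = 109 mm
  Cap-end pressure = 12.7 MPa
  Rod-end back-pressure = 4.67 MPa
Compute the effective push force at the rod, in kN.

Cap-side area A_cap = π/4 × (184 mm)² = 26590 mm^2
Rod-side annular area A_ann = π/4 × (184² − 109²) = 17260 mm^2
Net thrust = P_cap·A_cap − P_rod·A_ann = 337.7 kN − 80.60 kN

F ≈ 257 kN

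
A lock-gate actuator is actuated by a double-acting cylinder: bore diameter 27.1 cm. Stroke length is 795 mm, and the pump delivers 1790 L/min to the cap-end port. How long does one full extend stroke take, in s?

Cap-side area A_cap = π/4 × (27.1 cm)² = 576.8 cm^2
Swept volume V = A × L; t = V / Q = A·L / Q

t ≈ 1.54 s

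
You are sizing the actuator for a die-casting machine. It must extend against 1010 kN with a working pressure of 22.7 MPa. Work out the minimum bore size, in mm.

Extension force acts on the full piston face: F = P × (π/4)D².
D = √(4F / (πP)) = √(4 × 1010 kN / (π × 22.7 MPa))

D ≈ 238 mm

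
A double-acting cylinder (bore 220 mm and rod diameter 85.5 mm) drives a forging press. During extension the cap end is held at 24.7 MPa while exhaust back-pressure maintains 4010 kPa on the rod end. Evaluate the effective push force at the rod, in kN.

Cap-side area A_cap = π/4 × (220 mm)² = 38010 mm^2
Rod-side annular area A_ann = π/4 × (220² − 85.5²) = 32270 mm^2
Net thrust = P_cap·A_cap − P_rod·A_ann = 938.9 kN − 129.4 kN

F ≈ 810 kN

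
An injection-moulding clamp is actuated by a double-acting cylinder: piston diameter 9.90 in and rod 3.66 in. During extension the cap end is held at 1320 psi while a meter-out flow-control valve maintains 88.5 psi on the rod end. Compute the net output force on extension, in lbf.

F ≈ 95700 lbf

Cap-side area A_cap = π/4 × (9.90 in)² = 76.98 in^2
Rod-side annular area A_ann = π/4 × (9.90² − 3.66²) = 66.46 in^2
Net thrust = P_cap·A_cap − P_rod·A_ann = 1.016e5 lbf − 5881 lbf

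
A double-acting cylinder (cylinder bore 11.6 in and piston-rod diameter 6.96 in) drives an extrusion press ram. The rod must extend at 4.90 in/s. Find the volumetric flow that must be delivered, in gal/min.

Cap-side area A_cap = π/4 × (11.6 in)² = 105.7 in^2
Q = A × v

Q ≈ 135 gal/min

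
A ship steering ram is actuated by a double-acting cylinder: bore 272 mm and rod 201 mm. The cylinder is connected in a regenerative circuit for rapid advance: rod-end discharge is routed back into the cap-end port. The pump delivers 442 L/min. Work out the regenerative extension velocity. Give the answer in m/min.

In regeneration the rod-end outflow joins the pump flow into the cap end, so the net volume the pump must supply per unit advance equals the rod cross-section area.
Rod cross-section A_rod = π/4 × (201 mm)² = 31730 mm^2
v = Q_pump / A_rod

v ≈ 13.9 m/min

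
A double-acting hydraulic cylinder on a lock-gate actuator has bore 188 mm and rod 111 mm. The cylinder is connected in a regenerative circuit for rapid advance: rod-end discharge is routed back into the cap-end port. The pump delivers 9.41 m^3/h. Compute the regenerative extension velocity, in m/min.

In regeneration the rod-end outflow joins the pump flow into the cap end, so the net volume the pump must supply per unit advance equals the rod cross-section area.
Rod cross-section A_rod = π/4 × (111 mm)² = 9677 mm^2
v = Q_pump / A_rod

v ≈ 16.2 m/min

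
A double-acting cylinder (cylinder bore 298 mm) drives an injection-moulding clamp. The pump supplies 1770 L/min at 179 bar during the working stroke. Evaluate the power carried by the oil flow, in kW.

W ≈ 528 kW

Hydraulic power = P × Q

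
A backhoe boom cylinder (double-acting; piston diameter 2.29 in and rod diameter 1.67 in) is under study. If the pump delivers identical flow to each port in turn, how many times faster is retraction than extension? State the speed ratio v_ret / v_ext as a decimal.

v_ret/v_ext ≈ 2.14

Cap-side area A_cap = π/4 × (2.29 in)² = 4.119 in^2
Rod-side annular area A_ann = π/4 × (2.29² − 1.67²) = 1.928 in^2
For equal Q, v ∝ 1/A, so v_ret/v_ext = A_cap/A_ann.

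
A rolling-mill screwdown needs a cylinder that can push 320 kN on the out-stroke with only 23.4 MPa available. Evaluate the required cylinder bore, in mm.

Extension force acts on the full piston face: F = P × (π/4)D².
D = √(4F / (πP)) = √(4 × 320 kN / (π × 23.4 MPa))

D ≈ 132 mm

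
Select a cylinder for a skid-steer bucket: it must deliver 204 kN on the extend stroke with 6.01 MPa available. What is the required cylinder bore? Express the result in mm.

Extension force acts on the full piston face: F = P × (π/4)D².
D = √(4F / (πP)) = √(4 × 204 kN / (π × 6.01 MPa))

D ≈ 208 mm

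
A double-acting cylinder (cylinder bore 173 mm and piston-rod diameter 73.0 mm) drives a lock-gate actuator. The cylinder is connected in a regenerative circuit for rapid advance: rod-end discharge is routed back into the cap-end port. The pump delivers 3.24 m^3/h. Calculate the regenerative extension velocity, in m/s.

v ≈ 0.215 m/s

In regeneration the rod-end outflow joins the pump flow into the cap end, so the net volume the pump must supply per unit advance equals the rod cross-section area.
Rod cross-section A_rod = π/4 × (73.0 mm)² = 4185 mm^2
v = Q_pump / A_rod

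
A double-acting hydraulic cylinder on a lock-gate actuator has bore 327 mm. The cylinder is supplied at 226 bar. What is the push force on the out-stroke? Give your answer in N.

Cap-side area A_cap = π/4 × (327 mm)² = 83980 mm^2
F = P × A_cap = 226 bar × A_cap

F ≈ 1.90e6 N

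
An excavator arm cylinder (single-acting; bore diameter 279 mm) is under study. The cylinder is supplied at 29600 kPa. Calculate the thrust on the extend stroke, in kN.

F ≈ 1810 kN

Cap-side area A_cap = π/4 × (279 mm)² = 61140 mm^2
F = P × A_cap = 29600 kPa × A_cap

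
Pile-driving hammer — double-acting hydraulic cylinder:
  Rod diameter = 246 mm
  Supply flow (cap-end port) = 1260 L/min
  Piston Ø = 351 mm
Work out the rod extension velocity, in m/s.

v ≈ 0.217 m/s

Cap-side area A_cap = π/4 × (351 mm)² = 96760 mm^2
v = Q / A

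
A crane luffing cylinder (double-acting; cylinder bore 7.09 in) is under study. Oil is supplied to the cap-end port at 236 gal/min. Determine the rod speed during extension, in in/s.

v ≈ 23.0 in/s

Cap-side area A_cap = π/4 × (7.09 in)² = 39.48 in^2
v = Q / A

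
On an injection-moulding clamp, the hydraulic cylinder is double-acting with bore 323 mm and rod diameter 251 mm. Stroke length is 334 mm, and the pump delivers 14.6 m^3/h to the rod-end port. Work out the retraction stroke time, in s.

t ≈ 2.67 s

Rod-side annular area A_ann = π/4 × (323² − 251²) = 32460 mm^2
Swept volume V = A × L; t = V / Q = A·L / Q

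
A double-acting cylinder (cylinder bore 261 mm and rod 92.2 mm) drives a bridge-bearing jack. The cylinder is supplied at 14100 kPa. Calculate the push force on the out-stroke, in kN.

F ≈ 754 kN

Cap-side area A_cap = π/4 × (261 mm)² = 53500 mm^2
F = P × A_cap = 14100 kPa × A_cap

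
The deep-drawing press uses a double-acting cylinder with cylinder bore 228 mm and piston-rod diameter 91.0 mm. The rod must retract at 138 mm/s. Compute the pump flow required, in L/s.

Q ≈ 4.74 L/s

Rod-side annular area A_ann = π/4 × (228² − 91.0²) = 34320 mm^2
Q = A × v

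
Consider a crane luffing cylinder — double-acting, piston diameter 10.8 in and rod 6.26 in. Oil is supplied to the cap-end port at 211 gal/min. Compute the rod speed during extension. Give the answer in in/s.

v ≈ 8.87 in/s

Cap-side area A_cap = π/4 × (10.8 in)² = 91.61 in^2
v = Q / A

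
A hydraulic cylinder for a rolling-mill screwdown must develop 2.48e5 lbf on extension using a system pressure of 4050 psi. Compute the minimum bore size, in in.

Extension force acts on the full piston face: F = P × (π/4)D².
D = √(4F / (πP)) = √(4 × 2.48e5 lbf / (π × 4050 psi))

D ≈ 8.83 in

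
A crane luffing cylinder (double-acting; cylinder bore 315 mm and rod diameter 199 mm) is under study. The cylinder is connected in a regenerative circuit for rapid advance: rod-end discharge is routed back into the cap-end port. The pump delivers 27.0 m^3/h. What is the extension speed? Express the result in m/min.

v ≈ 14.5 m/min

In regeneration the rod-end outflow joins the pump flow into the cap end, so the net volume the pump must supply per unit advance equals the rod cross-section area.
Rod cross-section A_rod = π/4 × (199 mm)² = 31100 mm^2
v = Q_pump / A_rod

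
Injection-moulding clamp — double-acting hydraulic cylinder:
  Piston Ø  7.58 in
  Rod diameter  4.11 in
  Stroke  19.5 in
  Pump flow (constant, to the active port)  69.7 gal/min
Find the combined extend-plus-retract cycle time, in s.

t ≈ 5.59 s

Cap-side area A_cap = π/4 × (7.58 in)² = 45.13 in^2
Rod-side annular area A_ann = π/4 × (7.58² − 4.11²) = 31.86 in^2
t_ext = A_cap·L/Q = 3.279 s
t_ret = A_ann·L/Q = 2.315 s
t_cycle = t_ext + t_ret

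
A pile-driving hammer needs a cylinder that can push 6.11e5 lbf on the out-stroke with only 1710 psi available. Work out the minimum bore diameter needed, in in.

D ≈ 21.3 in

Extension force acts on the full piston face: F = P × (π/4)D².
D = √(4F / (πP)) = √(4 × 6.11e5 lbf / (π × 1710 psi))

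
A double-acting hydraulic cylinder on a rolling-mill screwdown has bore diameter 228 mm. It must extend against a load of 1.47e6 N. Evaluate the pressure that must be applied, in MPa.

Cap-side area A_cap = π/4 × (228 mm)² = 40830 mm^2
P = F / A = 1.47e6 N / A

P ≈ 36.0 MPa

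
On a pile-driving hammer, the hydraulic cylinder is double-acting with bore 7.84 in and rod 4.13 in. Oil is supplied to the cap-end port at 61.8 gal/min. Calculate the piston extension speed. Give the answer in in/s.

Cap-side area A_cap = π/4 × (7.84 in)² = 48.27 in^2
v = Q / A

v ≈ 4.93 in/s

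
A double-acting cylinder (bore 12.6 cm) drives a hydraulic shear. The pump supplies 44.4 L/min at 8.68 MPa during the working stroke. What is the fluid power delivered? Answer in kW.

W ≈ 6.42 kW

Hydraulic power = P × Q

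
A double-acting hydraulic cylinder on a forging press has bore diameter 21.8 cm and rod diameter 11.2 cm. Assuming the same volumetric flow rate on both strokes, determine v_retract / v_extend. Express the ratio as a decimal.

Cap-side area A_cap = π/4 × (21.8 cm)² = 373.3 cm^2
Rod-side annular area A_ann = π/4 × (21.8² − 11.2²) = 274.7 cm^2
For equal Q, v ∝ 1/A, so v_ret/v_ext = A_cap/A_ann.

v_ret/v_ext ≈ 1.36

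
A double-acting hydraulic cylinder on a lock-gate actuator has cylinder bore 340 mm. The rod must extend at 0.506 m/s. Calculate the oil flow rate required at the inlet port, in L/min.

Q ≈ 2760 L/min

Cap-side area A_cap = π/4 × (340 mm)² = 90790 mm^2
Q = A × v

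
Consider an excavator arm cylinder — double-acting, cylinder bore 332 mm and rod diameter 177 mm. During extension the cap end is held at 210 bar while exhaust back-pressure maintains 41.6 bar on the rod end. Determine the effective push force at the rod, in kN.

Cap-side area A_cap = π/4 × (332 mm)² = 86570 mm^2
Rod-side annular area A_ann = π/4 × (332² − 177²) = 61960 mm^2
Net thrust = P_cap·A_cap − P_rod·A_ann = 1818 kN − 257.8 kN

F ≈ 1560 kN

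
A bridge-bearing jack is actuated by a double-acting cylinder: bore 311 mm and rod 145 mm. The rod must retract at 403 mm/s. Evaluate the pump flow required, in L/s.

Rod-side annular area A_ann = π/4 × (311² − 145²) = 59450 mm^2
Q = A × v

Q ≈ 24.0 L/s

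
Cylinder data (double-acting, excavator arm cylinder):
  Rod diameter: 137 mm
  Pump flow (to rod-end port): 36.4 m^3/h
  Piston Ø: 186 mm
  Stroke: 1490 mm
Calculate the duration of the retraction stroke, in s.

Rod-side annular area A_ann = π/4 × (186² − 137²) = 12430 mm^2
Swept volume V = A × L; t = V / Q = A·L / Q

t ≈ 1.83 s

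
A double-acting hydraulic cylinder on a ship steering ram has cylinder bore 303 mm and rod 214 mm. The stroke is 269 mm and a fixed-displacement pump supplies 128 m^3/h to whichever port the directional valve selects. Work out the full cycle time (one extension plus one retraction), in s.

t ≈ 0.819 s

Cap-side area A_cap = π/4 × (303 mm)² = 72110 mm^2
Rod-side annular area A_ann = π/4 × (303² − 214²) = 36140 mm^2
t_ext = A_cap·L/Q = 0.5455 s
t_ret = A_ann·L/Q = 0.2734 s
t_cycle = t_ext + t_ret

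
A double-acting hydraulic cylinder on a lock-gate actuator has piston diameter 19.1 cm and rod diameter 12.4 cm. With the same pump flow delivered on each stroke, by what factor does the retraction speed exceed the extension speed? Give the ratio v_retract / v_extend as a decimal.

v_ret/v_ext ≈ 1.73

Cap-side area A_cap = π/4 × (19.1 cm)² = 286.5 cm^2
Rod-side annular area A_ann = π/4 × (19.1² − 12.4²) = 165.8 cm^2
For equal Q, v ∝ 1/A, so v_ret/v_ext = A_cap/A_ann.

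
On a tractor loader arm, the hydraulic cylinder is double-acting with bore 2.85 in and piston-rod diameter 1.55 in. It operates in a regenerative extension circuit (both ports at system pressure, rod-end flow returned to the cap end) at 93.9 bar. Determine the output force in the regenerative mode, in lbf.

With equal pressure on both faces, forces on the annular region cancel; the net push is pressure × rod cross-section.
Rod cross-section A_rod = π/4 × (1.55 in)² = 1.887 in^2
F = P × A_rod

F ≈ 2570 lbf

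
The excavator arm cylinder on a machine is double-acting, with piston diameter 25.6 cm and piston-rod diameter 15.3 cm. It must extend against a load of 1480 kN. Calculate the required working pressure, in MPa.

P ≈ 28.8 MPa

Cap-side area A_cap = π/4 × (25.6 cm)² = 514.7 cm^2
P = F / A = 1480 kN / A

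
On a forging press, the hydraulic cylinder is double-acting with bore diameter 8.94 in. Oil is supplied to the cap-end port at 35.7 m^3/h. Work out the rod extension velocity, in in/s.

v ≈ 9.64 in/s

Cap-side area A_cap = π/4 × (8.94 in)² = 62.77 in^2
v = Q / A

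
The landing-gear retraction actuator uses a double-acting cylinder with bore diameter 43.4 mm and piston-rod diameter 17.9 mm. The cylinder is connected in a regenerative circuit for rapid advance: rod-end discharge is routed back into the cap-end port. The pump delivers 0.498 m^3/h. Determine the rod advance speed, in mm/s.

In regeneration the rod-end outflow joins the pump flow into the cap end, so the net volume the pump must supply per unit advance equals the rod cross-section area.
Rod cross-section A_rod = π/4 × (17.9 mm)² = 251.6 mm^2
v = Q_pump / A_rod

v ≈ 550 mm/s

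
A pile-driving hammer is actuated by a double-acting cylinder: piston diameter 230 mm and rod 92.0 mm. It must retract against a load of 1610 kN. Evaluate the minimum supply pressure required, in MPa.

Rod-side annular area A_ann = π/4 × (230² − 92.0²) = 34900 mm^2
Retraction: pressure acts on the annular area.
P = F / A = 1610 kN / A

P ≈ 46.1 MPa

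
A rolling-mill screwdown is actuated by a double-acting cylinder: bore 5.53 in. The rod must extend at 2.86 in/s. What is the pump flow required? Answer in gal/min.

Cap-side area A_cap = π/4 × (5.53 in)² = 24.02 in^2
Q = A × v

Q ≈ 17.8 gal/min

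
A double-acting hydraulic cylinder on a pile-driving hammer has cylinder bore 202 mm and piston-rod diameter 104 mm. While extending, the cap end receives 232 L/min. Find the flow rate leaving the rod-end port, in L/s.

Cap-side area A_cap = π/4 × (202 mm)² = 32050 mm^2
Rod-side annular area A_ann = π/4 × (202² − 104²) = 23550 mm^2
Piston speed v = Q_in/A_cap; rod-end outflow Q_out = v × A_ann = Q_in × A_ann/A_cap.

Q_out ≈ 2.84 L/s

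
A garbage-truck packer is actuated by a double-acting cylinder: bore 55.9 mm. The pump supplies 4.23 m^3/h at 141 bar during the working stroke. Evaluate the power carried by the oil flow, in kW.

Hydraulic power = P × Q

W ≈ 16.6 kW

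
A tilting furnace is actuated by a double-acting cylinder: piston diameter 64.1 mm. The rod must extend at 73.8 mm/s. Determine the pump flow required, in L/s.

Cap-side area A_cap = π/4 × (64.1 mm)² = 3227 mm^2
Q = A × v

Q ≈ 0.238 L/s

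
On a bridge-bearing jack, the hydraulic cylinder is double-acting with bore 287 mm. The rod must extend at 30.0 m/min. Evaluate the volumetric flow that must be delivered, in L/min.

Q ≈ 1940 L/min

Cap-side area A_cap = π/4 × (287 mm)² = 64690 mm^2
Q = A × v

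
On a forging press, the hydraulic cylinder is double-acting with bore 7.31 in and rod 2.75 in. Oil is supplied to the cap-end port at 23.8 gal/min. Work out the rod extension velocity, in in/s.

v ≈ 2.18 in/s

Cap-side area A_cap = π/4 × (7.31 in)² = 41.97 in^2
v = Q / A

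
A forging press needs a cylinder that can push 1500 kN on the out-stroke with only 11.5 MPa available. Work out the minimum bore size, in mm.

Extension force acts on the full piston face: F = P × (π/4)D².
D = √(4F / (πP)) = √(4 × 1500 kN / (π × 11.5 MPa))

D ≈ 408 mm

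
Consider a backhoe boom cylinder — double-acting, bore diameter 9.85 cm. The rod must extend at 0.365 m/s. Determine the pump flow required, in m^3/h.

Cap-side area A_cap = π/4 × (9.85 cm)² = 76.20 cm^2
Q = A × v

Q ≈ 10.0 m^3/h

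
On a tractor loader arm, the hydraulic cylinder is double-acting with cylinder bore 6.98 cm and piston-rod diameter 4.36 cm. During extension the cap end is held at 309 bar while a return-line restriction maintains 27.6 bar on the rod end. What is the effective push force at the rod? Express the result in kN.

F ≈ 112 kN

Cap-side area A_cap = π/4 × (6.98 cm)² = 38.26 cm^2
Rod-side annular area A_ann = π/4 × (6.98² − 4.36²) = 23.33 cm^2
Net thrust = P_cap·A_cap − P_rod·A_ann = 118.2 kN − 6.440 kN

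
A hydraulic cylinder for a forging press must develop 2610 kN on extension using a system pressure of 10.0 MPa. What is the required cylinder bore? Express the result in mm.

D ≈ 576 mm

Extension force acts on the full piston face: F = P × (π/4)D².
D = √(4F / (πP)) = √(4 × 2610 kN / (π × 10.0 MPa))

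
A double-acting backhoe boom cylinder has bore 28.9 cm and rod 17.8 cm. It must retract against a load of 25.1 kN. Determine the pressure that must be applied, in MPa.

Rod-side annular area A_ann = π/4 × (28.9² − 17.8²) = 407.1 cm^2
Retraction: pressure acts on the annular area.
P = F / A = 25.1 kN / A

P ≈ 0.617 MPa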